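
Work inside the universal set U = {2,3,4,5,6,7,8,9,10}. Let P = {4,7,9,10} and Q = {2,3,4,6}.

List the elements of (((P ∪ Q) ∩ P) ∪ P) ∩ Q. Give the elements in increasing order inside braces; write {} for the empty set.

P ∪ Q = {2,3,4,6,7,9,10}
(P ∪ Q) ∩ P = {4,7,9,10}
((P ∪ Q) ∩ P) ∪ P = {4,7,9,10}
(((P ∪ Q) ∩ P) ∪ P) ∩ Q = {4}

{4}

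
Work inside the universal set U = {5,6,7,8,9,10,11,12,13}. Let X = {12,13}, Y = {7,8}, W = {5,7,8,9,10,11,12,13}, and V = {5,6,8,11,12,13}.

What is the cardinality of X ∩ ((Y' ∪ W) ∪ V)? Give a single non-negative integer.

Y' = {5,6,9,10,11,12,13}
Y' ∪ W = {5,6,7,8,9,10,11,12,13}
(Y' ∪ W) ∪ V = {5,6,7,8,9,10,11,12,13}
X ∩ ((Y' ∪ W) ∪ V) = {12,13}
|X ∩ ((Y' ∪ W) ∪ V)| = 2

2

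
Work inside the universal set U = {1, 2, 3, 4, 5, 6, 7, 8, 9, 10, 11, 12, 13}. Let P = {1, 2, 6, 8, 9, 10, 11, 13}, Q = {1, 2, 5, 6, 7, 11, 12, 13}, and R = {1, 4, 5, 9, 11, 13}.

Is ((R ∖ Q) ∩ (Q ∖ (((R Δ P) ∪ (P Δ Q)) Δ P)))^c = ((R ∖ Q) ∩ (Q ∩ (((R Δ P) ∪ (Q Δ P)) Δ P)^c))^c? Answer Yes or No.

R ∖ Q = {4, 9}
R Δ P = {2, 4, 5, 6, 8, 10}
P Δ Q = {5, 7, 8, 9, 10, 12}
(R Δ P) ∪ (P Δ Q) = {2, 4, 5, 6, 7, 8, 9, 10, 12}
((R Δ P) ∪ (P Δ Q)) Δ P = {1, 4, 5, 7, 11, 12, 13}
Q ∖ (((R Δ P) ∪ (P Δ Q)) Δ P) = {2, 6}
(R ∖ Q) ∩ (Q ∖ (((R Δ P) ∪ (P Δ Q)) Δ P)) = {}
((R ∖ Q) ∩ (Q ∖ (((R Δ P) ∪ (P Δ Q)) Δ P)))^c = {1, 2, 3, 4, 5, 6, 7, 8, 9, 10, 11, 12, 13}
Q Δ P = {5, 7, 8, 9, 10, 12}
(R Δ P) ∪ (Q Δ P) = {2, 4, 5, 6, 7, 8, 9, 10, 12}
((R Δ P) ∪ (Q Δ P)) Δ P = {1, 4, 5, 7, 11, 12, 13}
(((R Δ P) ∪ (Q Δ P)) Δ P)^c = {2, 3, 6, 8, 9, 10}
Q ∩ (((R Δ P) ∪ (Q Δ P)) Δ P)^c = {2, 6}
(R ∖ Q) ∩ (Q ∩ (((R Δ P) ∪ (Q Δ P)) Δ P)^c) = {}
((R ∖ Q) ∩ (Q ∩ (((R Δ P) ∪ (Q Δ P)) Δ P)^c))^c = {1, 2, 3, 4, 5, 6, 7, 8, 9, 10, 11, 12, 13}
Both equal {1, 2, 3, 4, 5, 6, 7, 8, 9, 10, 11, 12, 13}, so ((R ∖ Q) ∩ (Q ∖ (((R Δ P) ∪ (P Δ Q)) Δ P)))^c = ((R ∖ Q) ∩ (Q ∩ (((R Δ P) ∪ (Q Δ P)) Δ P)^c))^c.

Yes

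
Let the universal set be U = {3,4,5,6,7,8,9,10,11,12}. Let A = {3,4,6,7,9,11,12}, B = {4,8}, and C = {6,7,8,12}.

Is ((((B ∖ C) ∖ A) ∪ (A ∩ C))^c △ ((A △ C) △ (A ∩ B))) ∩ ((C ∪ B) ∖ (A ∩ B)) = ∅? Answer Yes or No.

Yes

B ∖ C = {4}
(B ∖ C) ∖ A = {}
A ∩ C = {6,7,12}
((B ∖ C) ∖ A) ∪ (A ∩ C) = {6,7,12}
(((B ∖ C) ∖ A) ∪ (A ∩ C))^c = {3,4,5,8,9,10,11}
A △ C = {3,4,8,9,11}
A ∩ B = {4}
(A △ C) △ (A ∩ B) = {3,8,9,11}
(((B ∖ C) ∖ A) ∪ (A ∩ C))^c △ ((A △ C) △ (A ∩ B)) = {4,5,10}
C ∪ B = {4,6,7,8,12}
(C ∪ B) ∖ (A ∩ B) = {6,7,8,12}
{4,5,10} and {6,7,8,12} share no elements.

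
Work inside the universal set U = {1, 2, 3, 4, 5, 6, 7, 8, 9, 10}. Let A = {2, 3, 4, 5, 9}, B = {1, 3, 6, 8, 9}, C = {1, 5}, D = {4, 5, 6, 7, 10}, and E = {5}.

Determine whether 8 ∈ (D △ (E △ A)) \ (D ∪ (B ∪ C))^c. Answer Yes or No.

8 ∉ E and 8 ∉ A, so 8 ∉ E △ A
8 ∉ D and 8 ∉ (E △ A), so 8 ∉ D △ (E △ A)
8 ∈ B and 8 ∉ C, so 8 ∈ B ∪ C
8 ∉ D and 8 ∈ (B ∪ C), so 8 ∈ D ∪ (B ∪ C)
8 ∉ (D ∪ (B ∪ C))^c since 8 ∈ (D ∪ (B ∪ C))
8 ∉ (D △ (E △ A)) and 8 ∉ (D ∪ (B ∪ C))^c, so 8 ∉ (D △ (E △ A)) \ (D ∪ (B ∪ C))^c

No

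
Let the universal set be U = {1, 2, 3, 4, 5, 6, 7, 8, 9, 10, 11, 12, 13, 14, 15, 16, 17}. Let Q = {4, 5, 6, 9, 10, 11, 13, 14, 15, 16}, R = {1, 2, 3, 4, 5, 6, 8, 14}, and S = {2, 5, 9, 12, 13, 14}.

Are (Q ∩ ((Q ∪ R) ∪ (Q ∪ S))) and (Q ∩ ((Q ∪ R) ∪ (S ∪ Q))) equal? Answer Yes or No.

Yes

Q ∪ R = {1, 2, 3, 4, 5, 6, 8, 9, 10, 11, 13, 14, 15, 16}
Q ∪ S = {2, 4, 5, 6, 9, 10, 11, 12, 13, 14, 15, 16}
(Q ∪ R) ∪ (Q ∪ S) = {1, 2, 3, 4, 5, 6, 8, 9, 10, 11, 12, 13, 14, 15, 16}
Q ∩ ((Q ∪ R) ∪ (Q ∪ S)) = {4, 5, 6, 9, 10, 11, 13, 14, 15, 16}
S ∪ Q = {2, 4, 5, 6, 9, 10, 11, 12, 13, 14, 15, 16}
(Q ∪ R) ∪ (S ∪ Q) = {1, 2, 3, 4, 5, 6, 8, 9, 10, 11, 12, 13, 14, 15, 16}
Q ∩ ((Q ∪ R) ∪ (S ∪ Q)) = {4, 5, 6, 9, 10, 11, 13, 14, 15, 16}
Both equal {4, 5, 6, 9, 10, 11, 13, 14, 15, 16}, so Q ∩ ((Q ∪ R) ∪ (Q ∪ S)) = Q ∩ ((Q ∪ R) ∪ (S ∪ Q)).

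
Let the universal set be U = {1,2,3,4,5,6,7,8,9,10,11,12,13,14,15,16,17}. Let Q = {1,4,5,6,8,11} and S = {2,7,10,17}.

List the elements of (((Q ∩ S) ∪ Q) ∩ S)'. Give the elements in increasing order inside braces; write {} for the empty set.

{1,2,3,4,5,6,7,8,9,10,11,12,13,14,15,16,17}

Q ∩ S = {}
(Q ∩ S) ∪ Q = {1,4,5,6,8,11}
((Q ∩ S) ∪ Q) ∩ S = {}
(((Q ∩ S) ∪ Q) ∩ S)' = {1,2,3,4,5,6,7,8,9,10,11,12,13,14,15,16,17}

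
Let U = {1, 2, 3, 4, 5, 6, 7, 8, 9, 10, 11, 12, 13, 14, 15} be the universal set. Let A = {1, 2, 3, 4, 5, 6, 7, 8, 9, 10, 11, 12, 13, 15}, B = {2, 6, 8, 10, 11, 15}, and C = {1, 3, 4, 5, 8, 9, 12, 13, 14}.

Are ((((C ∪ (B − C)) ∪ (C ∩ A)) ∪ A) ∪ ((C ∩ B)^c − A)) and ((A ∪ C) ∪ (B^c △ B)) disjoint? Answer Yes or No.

No

B − C = {2, 6, 10, 11, 15}
C ∪ (B − C) = {1, 2, 3, 4, 5, 6, 8, 9, 10, 11, 12, 13, 14, 15}
C ∩ A = {1, 3, 4, 5, 8, 9, 12, 13}
(C ∪ (B − C)) ∪ (C ∩ A) = {1, 2, 3, 4, 5, 6, 8, 9, 10, 11, 12, 13, 14, 15}
((C ∪ (B − C)) ∪ (C ∩ A)) ∪ A = {1, 2, 3, 4, 5, 6, 7, 8, 9, 10, 11, 12, 13, 14, 15}
C ∩ B = {8}
(C ∩ B)^c = {1, 2, 3, 4, 5, 6, 7, 9, 10, 11, 12, 13, 14, 15}
(C ∩ B)^c − A = {14}
(((C ∪ (B − C)) ∪ (C ∩ A)) ∪ A) ∪ ((C ∩ B)^c − A) = {1, 2, 3, 4, 5, 6, 7, 8, 9, 10, 11, 12, 13, 14, 15}
A ∪ C = {1, 2, 3, 4, 5, 6, 7, 8, 9, 10, 11, 12, 13, 14, 15}
B^c = {1, 3, 4, 5, 7, 9, 12, 13, 14}
B^c △ B = {1, 2, 3, 4, 5, 6, 7, 8, 9, 10, 11, 12, 13, 14, 15}
(A ∪ C) ∪ (B^c △ B) = {1, 2, 3, 4, 5, 6, 7, 8, 9, 10, 11, 12, 13, 14, 15}
1 lies in both, so they are not disjoint.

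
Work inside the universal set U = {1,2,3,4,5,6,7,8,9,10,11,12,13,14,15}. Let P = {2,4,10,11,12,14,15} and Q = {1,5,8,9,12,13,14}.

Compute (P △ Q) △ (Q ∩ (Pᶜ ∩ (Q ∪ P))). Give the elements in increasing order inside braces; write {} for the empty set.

{2,4,10,11,15}

P △ Q = {1,2,4,5,8,9,10,11,13,15}
Pᶜ = {1,3,5,6,7,8,9,13}
Q ∪ P = {1,2,4,5,8,9,10,11,12,13,14,15}
Pᶜ ∩ (Q ∪ P) = {1,5,8,9,13}
Q ∩ (Pᶜ ∩ (Q ∪ P)) = {1,5,8,9,13}
(P △ Q) △ (Q ∩ (Pᶜ ∩ (Q ∪ P))) = {2,4,10,11,15}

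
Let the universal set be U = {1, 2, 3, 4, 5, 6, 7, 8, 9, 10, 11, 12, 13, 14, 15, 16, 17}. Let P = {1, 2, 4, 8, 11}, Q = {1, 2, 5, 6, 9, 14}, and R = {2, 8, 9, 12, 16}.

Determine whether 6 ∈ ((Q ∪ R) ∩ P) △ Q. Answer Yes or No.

Yes

6 ∈ Q and 6 ∉ R, so 6 ∈ Q ∪ R
6 ∈ (Q ∪ R) and 6 ∉ P, so 6 ∉ (Q ∪ R) ∩ P
6 ∉ ((Q ∪ R) ∩ P) and 6 ∈ Q, so 6 ∈ ((Q ∪ R) ∩ P) △ Q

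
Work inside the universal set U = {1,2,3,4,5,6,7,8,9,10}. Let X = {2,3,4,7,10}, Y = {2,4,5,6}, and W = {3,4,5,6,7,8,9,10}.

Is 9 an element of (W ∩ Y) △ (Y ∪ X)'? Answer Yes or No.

9 ∈ W and 9 ∉ Y, so 9 ∉ W ∩ Y
9 ∉ Y and 9 ∉ X, so 9 ∉ Y ∪ X
9 ∈ (Y ∪ X)' since 9 ∉ (Y ∪ X)
9 ∉ (W ∩ Y) and 9 ∈ (Y ∪ X)', so 9 ∈ (W ∩ Y) △ (Y ∪ X)'

Yes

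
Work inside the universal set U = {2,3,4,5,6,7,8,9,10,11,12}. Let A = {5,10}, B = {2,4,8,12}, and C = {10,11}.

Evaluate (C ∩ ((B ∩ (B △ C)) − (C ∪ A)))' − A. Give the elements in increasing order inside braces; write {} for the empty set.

B △ C = {2,4,8,10,11,12}
B ∩ (B △ C) = {2,4,8,12}
C ∪ A = {5,10,11}
(B ∩ (B △ C)) − (C ∪ A) = {2,4,8,12}
C ∩ ((B ∩ (B △ C)) − (C ∪ A)) = {}
(C ∩ ((B ∩ (B △ C)) − (C ∪ A)))' = {2,3,4,5,6,7,8,9,10,11,12}
(C ∩ ((B ∩ (B △ C)) − (C ∪ A)))' − A = {2,3,4,6,7,8,9,11,12}

{2,3,4,6,7,8,9,11,12}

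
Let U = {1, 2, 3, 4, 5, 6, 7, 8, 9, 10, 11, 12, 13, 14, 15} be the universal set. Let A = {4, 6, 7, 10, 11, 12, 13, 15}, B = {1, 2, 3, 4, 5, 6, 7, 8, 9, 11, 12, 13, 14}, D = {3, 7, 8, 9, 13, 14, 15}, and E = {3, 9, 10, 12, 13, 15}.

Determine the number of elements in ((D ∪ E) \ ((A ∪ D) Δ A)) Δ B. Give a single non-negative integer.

12

D ∪ E = {3, 7, 8, 9, 10, 12, 13, 14, 15}
A ∪ D = {3, 4, 6, 7, 8, 9, 10, 11, 12, 13, 14, 15}
(A ∪ D) Δ A = {3, 8, 9, 14}
(D ∪ E) \ ((A ∪ D) Δ A) = {7, 10, 12, 13, 15}
((D ∪ E) \ ((A ∪ D) Δ A)) Δ B = {1, 2, 3, 4, 5, 6, 8, 9, 10, 11, 14, 15}
|((D ∪ E) \ ((A ∪ D) Δ A)) Δ B| = 12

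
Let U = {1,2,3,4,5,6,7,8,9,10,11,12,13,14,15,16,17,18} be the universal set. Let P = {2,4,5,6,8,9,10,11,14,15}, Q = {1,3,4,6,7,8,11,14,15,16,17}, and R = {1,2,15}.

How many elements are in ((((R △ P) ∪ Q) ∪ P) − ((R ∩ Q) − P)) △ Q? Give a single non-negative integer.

R △ P = {1,4,5,6,8,9,10,11,14}
(R △ P) ∪ Q = {1,3,4,5,6,7,8,9,10,11,14,15,16,17}
((R △ P) ∪ Q) ∪ P = {1,2,3,4,5,6,7,8,9,10,11,14,15,16,17}
R ∩ Q = {1,15}
(R ∩ Q) − P = {1}
(((R △ P) ∪ Q) ∪ P) − ((R ∩ Q) − P) = {2,3,4,5,6,7,8,9,10,11,14,15,16,17}
((((R △ P) ∪ Q) ∪ P) − ((R ∩ Q) − P)) △ Q = {1,2,5,9,10}
|((((R △ P) ∪ Q) ∪ P) − ((R ∩ Q) − P)) △ Q| = 5

5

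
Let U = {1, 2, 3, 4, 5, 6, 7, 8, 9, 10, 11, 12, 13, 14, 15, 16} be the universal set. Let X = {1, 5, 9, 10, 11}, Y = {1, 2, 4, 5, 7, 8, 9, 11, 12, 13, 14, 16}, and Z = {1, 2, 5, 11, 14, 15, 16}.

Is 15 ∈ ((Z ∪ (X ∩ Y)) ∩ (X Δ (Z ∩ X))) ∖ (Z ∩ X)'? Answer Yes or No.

No

15 ∉ X and 15 ∉ Y, so 15 ∉ X ∩ Y
15 ∈ Z and 15 ∉ (X ∩ Y), so 15 ∈ Z ∪ (X ∩ Y)
15 ∈ Z and 15 ∉ X, so 15 ∉ Z ∩ X
15 ∉ X and 15 ∉ (Z ∩ X), so 15 ∉ X Δ (Z ∩ X)
15 ∈ (Z ∪ (X ∩ Y)) and 15 ∉ (X Δ (Z ∩ X)), so 15 ∉ (Z ∪ (X ∩ Y)) ∩ (X Δ (Z ∩ X))
15 ∈ Z and 15 ∉ X, so 15 ∉ Z ∩ X
15 ∈ (Z ∩ X)' since 15 ∉ (Z ∩ X)
15 ∉ ((Z ∪ (X ∩ Y)) ∩ (X Δ (Z ∩ X))) and 15 ∈ (Z ∩ X)', so 15 ∉ ((Z ∪ (X ∩ Y)) ∩ (X Δ (Z ∩ X))) ∖ (Z ∩ X)'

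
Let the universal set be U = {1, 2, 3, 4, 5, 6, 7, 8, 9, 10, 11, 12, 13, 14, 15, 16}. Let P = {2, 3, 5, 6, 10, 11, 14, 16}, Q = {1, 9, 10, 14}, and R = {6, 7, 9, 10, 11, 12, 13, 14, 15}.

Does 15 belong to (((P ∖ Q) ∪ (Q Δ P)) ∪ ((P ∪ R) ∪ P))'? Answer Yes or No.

No

15 ∉ P and 15 ∉ Q, so 15 ∉ P ∖ Q
15 ∉ Q and 15 ∉ P, so 15 ∉ Q Δ P
15 ∉ (P ∖ Q) and 15 ∉ (Q Δ P), so 15 ∉ (P ∖ Q) ∪ (Q Δ P)
15 ∉ P and 15 ∈ R, so 15 ∈ P ∪ R
15 ∈ (P ∪ R) and 15 ∉ P, so 15 ∈ (P ∪ R) ∪ P
15 ∉ ((P ∖ Q) ∪ (Q Δ P)) and 15 ∈ ((P ∪ R) ∪ P), so 15 ∈ ((P ∖ Q) ∪ (Q Δ P)) ∪ ((P ∪ R) ∪ P)
15 ∉ (((P ∖ Q) ∪ (Q Δ P)) ∪ ((P ∪ R) ∪ P))' since 15 ∈ (((P ∖ Q) ∪ (Q Δ P)) ∪ ((P ∪ R) ∪ P))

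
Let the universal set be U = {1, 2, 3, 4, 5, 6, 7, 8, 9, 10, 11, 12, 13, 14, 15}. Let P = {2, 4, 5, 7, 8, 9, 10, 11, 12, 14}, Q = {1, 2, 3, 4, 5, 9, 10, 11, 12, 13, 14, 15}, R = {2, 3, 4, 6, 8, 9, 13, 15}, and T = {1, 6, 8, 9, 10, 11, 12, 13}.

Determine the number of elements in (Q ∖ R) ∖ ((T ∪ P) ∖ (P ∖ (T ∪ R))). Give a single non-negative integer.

Q ∖ R = {1, 5, 10, 11, 12, 14}
T ∪ P = {1, 2, 4, 5, 6, 7, 8, 9, 10, 11, 12, 13, 14}
T ∪ R = {1, 2, 3, 4, 6, 8, 9, 10, 11, 12, 13, 15}
P ∖ (T ∪ R) = {5, 7, 14}
(T ∪ P) ∖ (P ∖ (T ∪ R)) = {1, 2, 4, 6, 8, 9, 10, 11, 12, 13}
(Q ∖ R) ∖ ((T ∪ P) ∖ (P ∖ (T ∪ R))) = {5, 14}
|(Q ∖ R) ∖ ((T ∪ P) ∖ (P ∖ (T ∪ R)))| = 2

2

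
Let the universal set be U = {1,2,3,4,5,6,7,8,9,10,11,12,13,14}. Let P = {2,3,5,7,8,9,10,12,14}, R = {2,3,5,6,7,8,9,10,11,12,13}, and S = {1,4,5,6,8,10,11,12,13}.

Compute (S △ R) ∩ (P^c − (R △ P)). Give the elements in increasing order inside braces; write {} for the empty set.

S △ R = {1,2,3,4,7,9}
P^c = {1,4,6,11,13}
R △ P = {6,11,13,14}
P^c − (R △ P) = {1,4}
(S △ R) ∩ (P^c − (R △ P)) = {1,4}

{1,4}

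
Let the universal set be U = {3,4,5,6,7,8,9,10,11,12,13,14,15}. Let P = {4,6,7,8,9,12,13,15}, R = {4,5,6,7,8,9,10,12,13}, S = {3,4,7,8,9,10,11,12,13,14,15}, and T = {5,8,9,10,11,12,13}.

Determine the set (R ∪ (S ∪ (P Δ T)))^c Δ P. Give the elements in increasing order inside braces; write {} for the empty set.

{4,6,7,8,9,12,13,15}

P Δ T = {4,5,6,7,10,11,15}
S ∪ (P Δ T) = {3,4,5,6,7,8,9,10,11,12,13,14,15}
R ∪ (S ∪ (P Δ T)) = {3,4,5,6,7,8,9,10,11,12,13,14,15}
(R ∪ (S ∪ (P Δ T)))^c = {}
(R ∪ (S ∪ (P Δ T)))^c Δ P = {4,6,7,8,9,12,13,15}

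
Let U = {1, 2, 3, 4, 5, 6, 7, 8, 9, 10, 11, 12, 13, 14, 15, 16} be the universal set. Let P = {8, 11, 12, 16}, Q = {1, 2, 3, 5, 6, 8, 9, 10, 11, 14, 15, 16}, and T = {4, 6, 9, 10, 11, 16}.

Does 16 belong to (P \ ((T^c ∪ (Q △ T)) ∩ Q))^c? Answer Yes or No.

16 ∈ T, so 16 ∉ T^c
16 ∈ Q and 16 ∈ T, so 16 ∉ Q △ T
16 ∉ T^c and 16 ∉ (Q △ T), so 16 ∉ T^c ∪ (Q △ T)
16 ∉ (T^c ∪ (Q △ T)) and 16 ∈ Q, so 16 ∉ (T^c ∪ (Q △ T)) ∩ Q
16 ∈ P and 16 ∉ ((T^c ∪ (Q △ T)) ∩ Q), so 16 ∈ P \ ((T^c ∪ (Q △ T)) ∩ Q)
16 ∉ (P \ ((T^c ∪ (Q △ T)) ∩ Q))^c since 16 ∈ (P \ ((T^c ∪ (Q △ T)) ∩ Q))

No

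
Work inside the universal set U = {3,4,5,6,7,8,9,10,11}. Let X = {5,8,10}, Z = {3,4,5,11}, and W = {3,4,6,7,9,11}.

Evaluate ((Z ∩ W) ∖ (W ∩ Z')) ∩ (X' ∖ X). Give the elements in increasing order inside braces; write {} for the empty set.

Z ∩ W = {3,4,11}
Z' = {6,7,8,9,10}
W ∩ Z' = {6,7,9}
(Z ∩ W) ∖ (W ∩ Z') = {3,4,11}
X' = {3,4,6,7,9,11}
X' ∖ X = {3,4,6,7,9,11}
((Z ∩ W) ∖ (W ∩ Z')) ∩ (X' ∖ X) = {3,4,11}

{3,4,11}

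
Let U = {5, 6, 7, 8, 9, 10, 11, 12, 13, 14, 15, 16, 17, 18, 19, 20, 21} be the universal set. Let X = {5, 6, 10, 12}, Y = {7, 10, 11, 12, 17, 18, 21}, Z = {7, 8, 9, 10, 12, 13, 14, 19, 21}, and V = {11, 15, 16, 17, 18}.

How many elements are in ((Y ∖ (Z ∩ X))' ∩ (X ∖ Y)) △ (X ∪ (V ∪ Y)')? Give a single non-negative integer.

Z ∩ X = {10, 12}
Y ∖ (Z ∩ X) = {7, 11, 17, 18, 21}
(Y ∖ (Z ∩ X))' = {5, 6, 8, 9, 10, 12, 13, 14, 15, 16, 19, 20}
X ∖ Y = {5, 6}
(Y ∖ (Z ∩ X))' ∩ (X ∖ Y) = {5, 6}
V ∪ Y = {7, 10, 11, 12, 15, 16, 17, 18, 21}
(V ∪ Y)' = {5, 6, 8, 9, 13, 14, 19, 20}
X ∪ (V ∪ Y)' = {5, 6, 8, 9, 10, 12, 13, 14, 19, 20}
((Y ∖ (Z ∩ X))' ∩ (X ∖ Y)) △ (X ∪ (V ∪ Y)') = {8, 9, 10, 12, 13, 14, 19, 20}
|((Y ∖ (Z ∩ X))' ∩ (X ∖ Y)) △ (X ∪ (V ∪ Y)')| = 8

8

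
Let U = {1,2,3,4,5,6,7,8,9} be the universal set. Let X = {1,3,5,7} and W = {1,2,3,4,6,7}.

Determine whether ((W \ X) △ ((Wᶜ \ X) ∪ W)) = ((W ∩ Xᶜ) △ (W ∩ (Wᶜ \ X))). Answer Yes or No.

W \ X = {2,4,6}
Wᶜ = {5,8,9}
Wᶜ \ X = {8,9}
(Wᶜ \ X) ∪ W = {1,2,3,4,6,7,8,9}
(W \ X) △ ((Wᶜ \ X) ∪ W) = {1,3,7,8,9}
Xᶜ = {2,4,6,8,9}
W ∩ Xᶜ = {2,4,6}
W ∩ (Wᶜ \ X) = {}
(W ∩ Xᶜ) △ (W ∩ (Wᶜ \ X)) = {2,4,6}
1 ∈ (W \ X) △ ((Wᶜ \ X) ∪ W) but 1 ∉ (W ∩ Xᶜ) △ (W ∩ (Wᶜ \ X)), so they differ.

No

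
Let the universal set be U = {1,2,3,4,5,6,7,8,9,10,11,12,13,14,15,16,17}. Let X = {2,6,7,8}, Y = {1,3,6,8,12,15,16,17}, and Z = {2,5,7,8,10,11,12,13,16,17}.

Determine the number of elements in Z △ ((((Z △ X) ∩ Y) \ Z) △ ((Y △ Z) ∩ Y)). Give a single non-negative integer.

13

Z △ X = {5,6,10,11,12,13,16,17}
(Z △ X) ∩ Y = {6,12,16,17}
((Z △ X) ∩ Y) \ Z = {6}
Y △ Z = {1,2,3,5,6,7,10,11,13,15}
(Y △ Z) ∩ Y = {1,3,6,15}
(((Z △ X) ∩ Y) \ Z) △ ((Y △ Z) ∩ Y) = {1,3,15}
Z △ ((((Z △ X) ∩ Y) \ Z) △ ((Y △ Z) ∩ Y)) = {1,2,3,5,7,8,10,11,12,13,15,16,17}
|Z △ ((((Z △ X) ∩ Y) \ Z) △ ((Y △ Z) ∩ Y))| = 13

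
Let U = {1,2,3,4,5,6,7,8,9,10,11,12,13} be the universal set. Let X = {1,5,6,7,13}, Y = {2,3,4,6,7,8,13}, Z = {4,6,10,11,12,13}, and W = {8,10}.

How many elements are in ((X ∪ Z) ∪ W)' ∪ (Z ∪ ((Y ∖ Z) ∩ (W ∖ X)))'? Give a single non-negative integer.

6

X ∪ Z = {1,4,5,6,7,10,11,12,13}
(X ∪ Z) ∪ W = {1,4,5,6,7,8,10,11,12,13}
((X ∪ Z) ∪ W)' = {2,3,9}
Y ∖ Z = {2,3,7,8}
W ∖ X = {8,10}
(Y ∖ Z) ∩ (W ∖ X) = {8}
Z ∪ ((Y ∖ Z) ∩ (W ∖ X)) = {4,6,8,10,11,12,13}
(Z ∪ ((Y ∖ Z) ∩ (W ∖ X)))' = {1,2,3,5,7,9}
((X ∪ Z) ∪ W)' ∪ (Z ∪ ((Y ∖ Z) ∩ (W ∖ X)))' = {1,2,3,5,7,9}
|((X ∪ Z) ∪ W)' ∪ (Z ∪ ((Y ∖ Z) ∩ (W ∖ X)))'| = 6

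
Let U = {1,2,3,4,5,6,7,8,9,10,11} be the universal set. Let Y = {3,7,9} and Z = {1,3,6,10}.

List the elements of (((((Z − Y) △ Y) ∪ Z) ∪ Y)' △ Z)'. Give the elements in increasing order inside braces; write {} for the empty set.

{7,9}

Z − Y = {1,6,10}
(Z − Y) △ Y = {1,3,6,7,9,10}
((Z − Y) △ Y) ∪ Z = {1,3,6,7,9,10}
(((Z − Y) △ Y) ∪ Z) ∪ Y = {1,3,6,7,9,10}
((((Z − Y) △ Y) ∪ Z) ∪ Y)' = {2,4,5,8,11}
((((Z − Y) △ Y) ∪ Z) ∪ Y)' △ Z = {1,2,3,4,5,6,8,10,11}
(((((Z − Y) △ Y) ∪ Z) ∪ Y)' △ Z)' = {7,9}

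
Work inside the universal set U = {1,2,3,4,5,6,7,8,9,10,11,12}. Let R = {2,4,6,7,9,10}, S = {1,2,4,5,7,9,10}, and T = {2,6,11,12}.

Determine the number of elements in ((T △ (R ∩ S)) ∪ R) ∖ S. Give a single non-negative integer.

3

R ∩ S = {2,4,7,9,10}
T △ (R ∩ S) = {4,6,7,9,10,11,12}
(T △ (R ∩ S)) ∪ R = {2,4,6,7,9,10,11,12}
((T △ (R ∩ S)) ∪ R) ∖ S = {6,11,12}
|((T △ (R ∩ S)) ∪ R) ∖ S| = 3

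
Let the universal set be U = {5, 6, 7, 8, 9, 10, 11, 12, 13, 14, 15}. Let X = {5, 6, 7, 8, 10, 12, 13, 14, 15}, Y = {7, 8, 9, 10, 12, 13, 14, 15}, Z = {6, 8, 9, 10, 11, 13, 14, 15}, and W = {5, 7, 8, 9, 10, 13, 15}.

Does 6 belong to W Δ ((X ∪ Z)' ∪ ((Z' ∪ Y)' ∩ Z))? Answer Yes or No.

6 ∈ X and 6 ∈ Z, so 6 ∈ X ∪ Z
6 ∉ (X ∪ Z)' since 6 ∈ (X ∪ Z)
6 ∈ Z, so 6 ∉ Z'
6 ∉ Z' and 6 ∉ Y, so 6 ∉ Z' ∪ Y
6 ∈ (Z' ∪ Y)' since 6 ∉ (Z' ∪ Y)
6 ∈ (Z' ∪ Y)' and 6 ∈ Z, so 6 ∈ (Z' ∪ Y)' ∩ Z
6 ∉ (X ∪ Z)' and 6 ∈ ((Z' ∪ Y)' ∩ Z), so 6 ∈ (X ∪ Z)' ∪ ((Z' ∪ Y)' ∩ Z)
6 ∉ W and 6 ∈ ((X ∪ Z)' ∪ ((Z' ∪ Y)' ∩ Z)), so 6 ∈ W Δ ((X ∪ Z)' ∪ ((Z' ∪ Y)' ∩ Z))

Yes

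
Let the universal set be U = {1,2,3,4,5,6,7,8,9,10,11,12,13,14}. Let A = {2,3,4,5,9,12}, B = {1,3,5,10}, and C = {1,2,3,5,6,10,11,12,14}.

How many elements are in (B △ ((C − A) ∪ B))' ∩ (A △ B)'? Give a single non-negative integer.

5

C − A = {1,6,10,11,14}
(C − A) ∪ B = {1,3,5,6,10,11,14}
B △ ((C − A) ∪ B) = {6,11,14}
(B △ ((C − A) ∪ B))' = {1,2,3,4,5,7,8,9,10,12,13}
A △ B = {1,2,4,9,10,12}
(A △ B)' = {3,5,6,7,8,11,13,14}
(B △ ((C − A) ∪ B))' ∩ (A △ B)' = {3,5,7,8,13}
|(B △ ((C − A) ∪ B))' ∩ (A △ B)'| = 5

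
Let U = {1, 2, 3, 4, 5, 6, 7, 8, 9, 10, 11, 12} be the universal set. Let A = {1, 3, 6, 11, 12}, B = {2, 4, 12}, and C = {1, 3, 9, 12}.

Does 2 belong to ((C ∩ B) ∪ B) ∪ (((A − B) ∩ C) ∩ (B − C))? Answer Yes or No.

2 ∉ C and 2 ∈ B, so 2 ∉ C ∩ B
2 ∉ (C ∩ B) and 2 ∈ B, so 2 ∈ (C ∩ B) ∪ B
2 ∉ A and 2 ∈ B, so 2 ∉ A − B
2 ∉ (A − B) and 2 ∉ C, so 2 ∉ (A − B) ∩ C
2 ∈ B and 2 ∉ C, so 2 ∈ B − C
2 ∉ ((A − B) ∩ C) and 2 ∈ (B − C), so 2 ∉ ((A − B) ∩ C) ∩ (B − C)
2 ∈ ((C ∩ B) ∪ B) and 2 ∉ (((A − B) ∩ C) ∩ (B − C)), so 2 ∈ ((C ∩ B) ∪ B) ∪ (((A − B) ∩ C) ∩ (B − C))

Yes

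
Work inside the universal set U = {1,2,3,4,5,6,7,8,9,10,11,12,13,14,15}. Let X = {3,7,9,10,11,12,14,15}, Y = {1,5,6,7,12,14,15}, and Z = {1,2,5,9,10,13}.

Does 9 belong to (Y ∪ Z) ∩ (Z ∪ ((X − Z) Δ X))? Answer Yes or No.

Yes

9 ∉ Y and 9 ∈ Z, so 9 ∈ Y ∪ Z
9 ∈ X and 9 ∈ Z, so 9 ∉ X − Z
9 ∉ (X − Z) and 9 ∈ X, so 9 ∈ (X − Z) Δ X
9 ∈ Z and 9 ∈ ((X − Z) Δ X), so 9 ∈ Z ∪ ((X − Z) Δ X)
9 ∈ (Y ∪ Z) and 9 ∈ (Z ∪ ((X − Z) Δ X)), so 9 ∈ (Y ∪ Z) ∩ (Z ∪ ((X − Z) Δ X))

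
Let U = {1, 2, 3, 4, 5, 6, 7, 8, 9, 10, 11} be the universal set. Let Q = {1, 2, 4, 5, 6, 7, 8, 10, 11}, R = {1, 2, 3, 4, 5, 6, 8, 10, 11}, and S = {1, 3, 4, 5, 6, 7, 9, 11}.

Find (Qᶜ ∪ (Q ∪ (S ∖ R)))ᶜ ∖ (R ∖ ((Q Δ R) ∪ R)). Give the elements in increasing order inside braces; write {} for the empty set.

{}

Qᶜ = {3, 9}
S ∖ R = {7, 9}
Q ∪ (S ∖ R) = {1, 2, 4, 5, 6, 7, 8, 9, 10, 11}
Qᶜ ∪ (Q ∪ (S ∖ R)) = {1, 2, 3, 4, 5, 6, 7, 8, 9, 10, 11}
(Qᶜ ∪ (Q ∪ (S ∖ R)))ᶜ = {}
Q Δ R = {3, 7}
(Q Δ R) ∪ R = {1, 2, 3, 4, 5, 6, 7, 8, 10, 11}
R ∖ ((Q Δ R) ∪ R) = {}
(Qᶜ ∪ (Q ∪ (S ∖ R)))ᶜ ∖ (R ∖ ((Q Δ R) ∪ R)) = {}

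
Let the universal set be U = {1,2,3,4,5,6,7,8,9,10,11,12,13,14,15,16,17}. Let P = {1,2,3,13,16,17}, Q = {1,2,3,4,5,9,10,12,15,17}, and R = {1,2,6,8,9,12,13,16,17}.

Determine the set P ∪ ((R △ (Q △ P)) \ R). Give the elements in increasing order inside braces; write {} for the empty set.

{1,2,3,4,5,10,13,15,16,17}

Q △ P = {4,5,9,10,12,13,15,16}
R △ (Q △ P) = {1,2,4,5,6,8,10,15,17}
(R △ (Q △ P)) \ R = {4,5,10,15}
P ∪ ((R △ (Q △ P)) \ R) = {1,2,3,4,5,10,13,15,16,17}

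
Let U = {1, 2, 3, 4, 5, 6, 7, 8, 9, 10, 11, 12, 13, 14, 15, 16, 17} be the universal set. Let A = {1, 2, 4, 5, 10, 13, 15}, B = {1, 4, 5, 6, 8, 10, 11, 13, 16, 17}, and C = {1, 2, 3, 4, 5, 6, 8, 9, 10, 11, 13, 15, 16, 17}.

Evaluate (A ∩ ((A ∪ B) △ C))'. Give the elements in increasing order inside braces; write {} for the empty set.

A ∪ B = {1, 2, 4, 5, 6, 8, 10, 11, 13, 15, 16, 17}
(A ∪ B) △ C = {3, 9}
A ∩ ((A ∪ B) △ C) = {}
(A ∩ ((A ∪ B) △ C))' = {1, 2, 3, 4, 5, 6, 7, 8, 9, 10, 11, 12, 13, 14, 15, 16, 17}

{1, 2, 3, 4, 5, 6, 7, 8, 9, 10, 11, 12, 13, 14, 15, 16, 17}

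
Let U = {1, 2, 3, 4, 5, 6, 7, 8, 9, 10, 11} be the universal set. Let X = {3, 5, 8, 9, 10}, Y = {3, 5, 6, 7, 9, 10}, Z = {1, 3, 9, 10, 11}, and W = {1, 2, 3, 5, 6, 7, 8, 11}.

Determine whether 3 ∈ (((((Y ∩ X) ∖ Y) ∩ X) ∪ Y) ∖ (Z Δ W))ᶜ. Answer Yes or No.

3 ∈ Y and 3 ∈ X, so 3 ∈ Y ∩ X
3 ∈ (Y ∩ X) and 3 ∈ Y, so 3 ∉ (Y ∩ X) ∖ Y
3 ∉ ((Y ∩ X) ∖ Y) and 3 ∈ X, so 3 ∉ ((Y ∩ X) ∖ Y) ∩ X
3 ∉ (((Y ∩ X) ∖ Y) ∩ X) and 3 ∈ Y, so 3 ∈ (((Y ∩ X) ∖ Y) ∩ X) ∪ Y
3 ∈ Z and 3 ∈ W, so 3 ∉ Z Δ W
3 ∈ ((((Y ∩ X) ∖ Y) ∩ X) ∪ Y) and 3 ∉ (Z Δ W), so 3 ∈ ((((Y ∩ X) ∖ Y) ∩ X) ∪ Y) ∖ (Z Δ W)
3 ∉ (((((Y ∩ X) ∖ Y) ∩ X) ∪ Y) ∖ (Z Δ W))ᶜ since 3 ∈ (((((Y ∩ X) ∖ Y) ∩ X) ∪ Y) ∖ (Z Δ W))

No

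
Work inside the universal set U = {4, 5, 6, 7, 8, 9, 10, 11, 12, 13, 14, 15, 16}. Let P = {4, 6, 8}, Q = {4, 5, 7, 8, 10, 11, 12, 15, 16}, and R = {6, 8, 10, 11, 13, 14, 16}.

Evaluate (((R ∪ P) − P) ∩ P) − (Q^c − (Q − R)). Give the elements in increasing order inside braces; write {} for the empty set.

{}

R ∪ P = {4, 6, 8, 10, 11, 13, 14, 16}
(R ∪ P) − P = {10, 11, 13, 14, 16}
((R ∪ P) − P) ∩ P = {}
Q^c = {6, 9, 13, 14}
Q − R = {4, 5, 7, 12, 15}
Q^c − (Q − R) = {6, 9, 13, 14}
(((R ∪ P) − P) ∩ P) − (Q^c − (Q − R)) = {}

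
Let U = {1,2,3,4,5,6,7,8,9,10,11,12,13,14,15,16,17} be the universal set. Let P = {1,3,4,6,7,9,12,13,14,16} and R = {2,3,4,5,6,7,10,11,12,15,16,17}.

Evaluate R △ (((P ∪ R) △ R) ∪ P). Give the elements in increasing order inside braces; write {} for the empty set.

P ∪ R = {1,2,3,4,5,6,7,9,10,11,12,13,14,15,16,17}
(P ∪ R) △ R = {1,9,13,14}
((P ∪ R) △ R) ∪ P = {1,3,4,6,7,9,12,13,14,16}
R △ (((P ∪ R) △ R) ∪ P) = {1,2,5,9,10,11,13,14,15,17}

{1,2,5,9,10,11,13,14,15,17}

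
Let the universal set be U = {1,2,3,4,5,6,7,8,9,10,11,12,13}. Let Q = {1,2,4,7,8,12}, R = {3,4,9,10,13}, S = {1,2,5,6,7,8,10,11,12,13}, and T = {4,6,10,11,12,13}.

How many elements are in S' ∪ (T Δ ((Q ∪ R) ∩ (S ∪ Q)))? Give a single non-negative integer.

9

S' = {3,4,9}
Q ∪ R = {1,2,3,4,7,8,9,10,12,13}
S ∪ Q = {1,2,4,5,6,7,8,10,11,12,13}
(Q ∪ R) ∩ (S ∪ Q) = {1,2,4,7,8,10,12,13}
T Δ ((Q ∪ R) ∩ (S ∪ Q)) = {1,2,6,7,8,11}
S' ∪ (T Δ ((Q ∪ R) ∩ (S ∪ Q))) = {1,2,3,4,6,7,8,9,11}
|S' ∪ (T Δ ((Q ∪ R) ∩ (S ∪ Q)))| = 9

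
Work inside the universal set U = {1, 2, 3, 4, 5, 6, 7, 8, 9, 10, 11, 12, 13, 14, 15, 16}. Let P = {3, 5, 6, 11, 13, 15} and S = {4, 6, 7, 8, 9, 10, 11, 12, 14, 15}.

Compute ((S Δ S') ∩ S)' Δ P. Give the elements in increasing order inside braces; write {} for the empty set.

{1, 2, 6, 11, 15, 16}

S' = {1, 2, 3, 5, 13, 16}
S Δ S' = {1, 2, 3, 4, 5, 6, 7, 8, 9, 10, 11, 12, 13, 14, 15, 16}
(S Δ S') ∩ S = {4, 6, 7, 8, 9, 10, 11, 12, 14, 15}
((S Δ S') ∩ S)' = {1, 2, 3, 5, 13, 16}
((S Δ S') ∩ S)' Δ P = {1, 2, 6, 11, 15, 16}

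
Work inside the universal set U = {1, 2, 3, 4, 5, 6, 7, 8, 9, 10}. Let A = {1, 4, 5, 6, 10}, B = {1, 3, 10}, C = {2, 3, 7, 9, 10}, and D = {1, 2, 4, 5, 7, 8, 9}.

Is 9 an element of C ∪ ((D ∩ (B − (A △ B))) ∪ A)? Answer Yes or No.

9 ∉ A and 9 ∉ B, so 9 ∉ A △ B
9 ∉ B and 9 ∉ (A △ B), so 9 ∉ B − (A △ B)
9 ∈ D and 9 ∉ (B − (A △ B)), so 9 ∉ D ∩ (B − (A △ B))
9 ∉ (D ∩ (B − (A △ B))) and 9 ∉ A, so 9 ∉ (D ∩ (B − (A △ B))) ∪ A
9 ∈ C and 9 ∉ ((D ∩ (B − (A △ B))) ∪ A), so 9 ∈ C ∪ ((D ∩ (B − (A △ B))) ∪ A)

Yes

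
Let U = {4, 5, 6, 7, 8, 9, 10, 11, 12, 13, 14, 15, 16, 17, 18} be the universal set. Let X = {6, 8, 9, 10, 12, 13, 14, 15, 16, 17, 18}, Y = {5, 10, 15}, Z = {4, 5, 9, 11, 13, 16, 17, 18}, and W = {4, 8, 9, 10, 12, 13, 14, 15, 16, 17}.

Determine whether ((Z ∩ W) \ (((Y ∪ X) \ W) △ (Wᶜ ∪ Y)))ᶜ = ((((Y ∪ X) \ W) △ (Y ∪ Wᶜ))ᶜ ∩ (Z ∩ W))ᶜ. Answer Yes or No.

Z ∩ W = {4, 9, 13, 16, 17}
Y ∪ X = {5, 6, 8, 9, 10, 12, 13, 14, 15, 16, 17, 18}
(Y ∪ X) \ W = {5, 6, 18}
Wᶜ = {5, 6, 7, 11, 18}
Wᶜ ∪ Y = {5, 6, 7, 10, 11, 15, 18}
((Y ∪ X) \ W) △ (Wᶜ ∪ Y) = {7, 10, 11, 15}
(Z ∩ W) \ (((Y ∪ X) \ W) △ (Wᶜ ∪ Y)) = {4, 9, 13, 16, 17}
((Z ∩ W) \ (((Y ∪ X) \ W) △ (Wᶜ ∪ Y)))ᶜ = {5, 6, 7, 8, 10, 11, 12, 14, 15, 18}
Y ∪ Wᶜ = {5, 6, 7, 10, 11, 15, 18}
((Y ∪ X) \ W) △ (Y ∪ Wᶜ) = {7, 10, 11, 15}
(((Y ∪ X) \ W) △ (Y ∪ Wᶜ))ᶜ = {4, 5, 6, 8, 9, 12, 13, 14, 16, 17, 18}
(((Y ∪ X) \ W) △ (Y ∪ Wᶜ))ᶜ ∩ (Z ∩ W) = {4, 9, 13, 16, 17}
((((Y ∪ X) \ W) △ (Y ∪ Wᶜ))ᶜ ∩ (Z ∩ W))ᶜ = {5, 6, 7, 8, 10, 11, 12, 14, 15, 18}
Both equal {5, 6, 7, 8, 10, 11, 12, 14, 15, 18}, so ((Z ∩ W) \ (((Y ∪ X) \ W) △ (Wᶜ ∪ Y)))ᶜ = ((((Y ∪ X) \ W) △ (Y ∪ Wᶜ))ᶜ ∩ (Z ∩ W))ᶜ.

Yes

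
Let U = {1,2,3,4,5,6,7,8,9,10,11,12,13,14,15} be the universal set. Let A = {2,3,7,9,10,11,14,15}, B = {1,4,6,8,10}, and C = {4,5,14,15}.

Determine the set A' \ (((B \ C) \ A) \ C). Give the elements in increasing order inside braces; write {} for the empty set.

{4,5,12,13}

A' = {1,4,5,6,8,12,13}
B \ C = {1,6,8,10}
(B \ C) \ A = {1,6,8}
((B \ C) \ A) \ C = {1,6,8}
A' \ (((B \ C) \ A) \ C) = {4,5,12,13}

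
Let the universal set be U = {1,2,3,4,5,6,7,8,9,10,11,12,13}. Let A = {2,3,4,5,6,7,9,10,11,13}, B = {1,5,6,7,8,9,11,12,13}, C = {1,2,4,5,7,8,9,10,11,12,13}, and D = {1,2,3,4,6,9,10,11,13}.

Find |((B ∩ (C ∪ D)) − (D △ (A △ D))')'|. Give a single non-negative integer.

7

C ∪ D = {1,2,3,4,5,6,7,8,9,10,11,12,13}
B ∩ (C ∪ D) = {1,5,6,7,8,9,11,12,13}
A △ D = {1,5,7}
D △ (A △ D) = {2,3,4,5,6,7,9,10,11,13}
(D △ (A △ D))' = {1,8,12}
(B ∩ (C ∪ D)) − (D △ (A △ D))' = {5,6,7,9,11,13}
((B ∩ (C ∪ D)) − (D △ (A △ D))')' = {1,2,3,4,8,10,12}
|((B ∩ (C ∪ D)) − (D △ (A △ D))')'| = 7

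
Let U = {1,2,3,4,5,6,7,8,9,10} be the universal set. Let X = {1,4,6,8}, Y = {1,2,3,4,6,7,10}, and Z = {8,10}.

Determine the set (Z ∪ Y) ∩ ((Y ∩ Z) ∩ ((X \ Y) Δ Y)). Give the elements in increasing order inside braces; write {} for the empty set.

Z ∪ Y = {1,2,3,4,6,7,8,10}
Y ∩ Z = {10}
X \ Y = {8}
(X \ Y) Δ Y = {1,2,3,4,6,7,8,10}
(Y ∩ Z) ∩ ((X \ Y) Δ Y) = {10}
(Z ∪ Y) ∩ ((Y ∩ Z) ∩ ((X \ Y) Δ Y)) = {10}

{10}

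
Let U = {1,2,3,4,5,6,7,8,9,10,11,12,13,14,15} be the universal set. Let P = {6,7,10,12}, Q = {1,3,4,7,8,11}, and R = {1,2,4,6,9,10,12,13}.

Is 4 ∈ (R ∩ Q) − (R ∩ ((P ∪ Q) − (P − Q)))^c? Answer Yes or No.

Yes

4 ∈ R and 4 ∈ Q, so 4 ∈ R ∩ Q
4 ∉ P and 4 ∈ Q, so 4 ∈ P ∪ Q
4 ∉ P and 4 ∈ Q, so 4 ∉ P − Q
4 ∈ (P ∪ Q) and 4 ∉ (P − Q), so 4 ∈ (P ∪ Q) − (P − Q)
4 ∈ R and 4 ∈ ((P ∪ Q) − (P − Q)), so 4 ∈ R ∩ ((P ∪ Q) − (P − Q))
4 ∉ (R ∩ ((P ∪ Q) − (P − Q)))^c since 4 ∈ (R ∩ ((P ∪ Q) − (P − Q)))
4 ∈ (R ∩ Q) and 4 ∉ (R ∩ ((P ∪ Q) − (P − Q)))^c, so 4 ∈ (R ∩ Q) − (R ∩ ((P ∪ Q) − (P − Q)))^c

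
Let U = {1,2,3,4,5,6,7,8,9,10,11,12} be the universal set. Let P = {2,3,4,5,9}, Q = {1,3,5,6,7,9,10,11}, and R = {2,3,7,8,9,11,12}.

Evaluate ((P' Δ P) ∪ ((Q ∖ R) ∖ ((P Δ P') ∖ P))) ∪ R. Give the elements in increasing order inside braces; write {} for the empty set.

{1,2,3,4,5,6,7,8,9,10,11,12}

P' = {1,6,7,8,10,11,12}
P' Δ P = {1,2,3,4,5,6,7,8,9,10,11,12}
Q ∖ R = {1,5,6,10}
P Δ P' = {1,2,3,4,5,6,7,8,9,10,11,12}
(P Δ P') ∖ P = {1,6,7,8,10,11,12}
(Q ∖ R) ∖ ((P Δ P') ∖ P) = {5}
(P' Δ P) ∪ ((Q ∖ R) ∖ ((P Δ P') ∖ P)) = {1,2,3,4,5,6,7,8,9,10,11,12}
((P' Δ P) ∪ ((Q ∖ R) ∖ ((P Δ P') ∖ P))) ∪ R = {1,2,3,4,5,6,7,8,9,10,11,12}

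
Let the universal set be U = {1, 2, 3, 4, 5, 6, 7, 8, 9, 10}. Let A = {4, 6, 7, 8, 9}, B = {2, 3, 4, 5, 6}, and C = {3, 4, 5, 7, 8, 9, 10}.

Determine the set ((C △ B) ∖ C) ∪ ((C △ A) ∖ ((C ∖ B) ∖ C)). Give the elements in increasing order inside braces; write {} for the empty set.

{2, 3, 5, 6, 10}

C △ B = {2, 6, 7, 8, 9, 10}
(C △ B) ∖ C = {2, 6}
C △ A = {3, 5, 6, 10}
C ∖ B = {7, 8, 9, 10}
(C ∖ B) ∖ C = {}
(C △ A) ∖ ((C ∖ B) ∖ C) = {3, 5, 6, 10}
((C △ B) ∖ C) ∪ ((C △ A) ∖ ((C ∖ B) ∖ C)) = {2, 3, 5, 6, 10}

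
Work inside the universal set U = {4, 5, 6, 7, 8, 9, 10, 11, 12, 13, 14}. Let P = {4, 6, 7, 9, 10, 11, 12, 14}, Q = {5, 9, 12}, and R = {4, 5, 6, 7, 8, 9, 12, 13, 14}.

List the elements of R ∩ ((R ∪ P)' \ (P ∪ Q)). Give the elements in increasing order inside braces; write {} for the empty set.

R ∪ P = {4, 5, 6, 7, 8, 9, 10, 11, 12, 13, 14}
(R ∪ P)' = {}
P ∪ Q = {4, 5, 6, 7, 9, 10, 11, 12, 14}
(R ∪ P)' \ (P ∪ Q) = {}
R ∩ ((R ∪ P)' \ (P ∪ Q)) = {}

{}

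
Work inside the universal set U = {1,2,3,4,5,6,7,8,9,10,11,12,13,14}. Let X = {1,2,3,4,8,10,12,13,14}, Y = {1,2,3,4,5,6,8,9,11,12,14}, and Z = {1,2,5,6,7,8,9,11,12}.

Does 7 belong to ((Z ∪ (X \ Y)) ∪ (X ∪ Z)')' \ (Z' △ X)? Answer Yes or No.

No

7 ∉ X and 7 ∉ Y, so 7 ∉ X \ Y
7 ∈ Z and 7 ∉ (X \ Y), so 7 ∈ Z ∪ (X \ Y)
7 ∉ X and 7 ∈ Z, so 7 ∈ X ∪ Z
7 ∉ (X ∪ Z)' since 7 ∈ (X ∪ Z)
7 ∈ (Z ∪ (X \ Y)) and 7 ∉ (X ∪ Z)', so 7 ∈ (Z ∪ (X \ Y)) ∪ (X ∪ Z)'
7 ∉ ((Z ∪ (X \ Y)) ∪ (X ∪ Z)')' since 7 ∈ ((Z ∪ (X \ Y)) ∪ (X ∪ Z)')
7 ∈ Z, so 7 ∉ Z'
7 ∉ Z' and 7 ∉ X, so 7 ∉ Z' △ X
7 ∉ ((Z ∪ (X \ Y)) ∪ (X ∪ Z)')' and 7 ∉ (Z' △ X), so 7 ∉ ((Z ∪ (X \ Y)) ∪ (X ∪ Z)')' \ (Z' △ X)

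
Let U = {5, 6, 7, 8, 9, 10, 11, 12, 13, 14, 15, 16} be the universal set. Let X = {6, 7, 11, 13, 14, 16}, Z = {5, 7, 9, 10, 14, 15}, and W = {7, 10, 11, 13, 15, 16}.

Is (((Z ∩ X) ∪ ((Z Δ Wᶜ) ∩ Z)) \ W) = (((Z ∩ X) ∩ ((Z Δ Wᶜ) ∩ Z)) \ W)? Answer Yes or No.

Z ∩ X = {7, 14}
Wᶜ = {5, 6, 8, 9, 12, 14}
Z Δ Wᶜ = {6, 7, 8, 10, 12, 15}
(Z Δ Wᶜ) ∩ Z = {7, 10, 15}
(Z ∩ X) ∪ ((Z Δ Wᶜ) ∩ Z) = {7, 10, 14, 15}
((Z ∩ X) ∪ ((Z Δ Wᶜ) ∩ Z)) \ W = {14}
(Z ∩ X) ∩ ((Z Δ Wᶜ) ∩ Z) = {7}
((Z ∩ X) ∩ ((Z Δ Wᶜ) ∩ Z)) \ W = {}
14 ∈ ((Z ∩ X) ∪ ((Z Δ Wᶜ) ∩ Z)) \ W but 14 ∉ ((Z ∩ X) ∩ ((Z Δ Wᶜ) ∩ Z)) \ W, so they differ.

No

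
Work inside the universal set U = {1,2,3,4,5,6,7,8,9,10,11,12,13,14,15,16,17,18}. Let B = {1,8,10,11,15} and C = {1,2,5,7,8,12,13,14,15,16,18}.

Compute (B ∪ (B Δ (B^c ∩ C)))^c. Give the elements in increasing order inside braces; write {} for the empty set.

{3,4,6,9,17}

B^c = {2,3,4,5,6,7,9,12,13,14,16,17,18}
B^c ∩ C = {2,5,7,12,13,14,16,18}
B Δ (B^c ∩ C) = {1,2,5,7,8,10,11,12,13,14,15,16,18}
B ∪ (B Δ (B^c ∩ C)) = {1,2,5,7,8,10,11,12,13,14,15,16,18}
(B ∪ (B Δ (B^c ∩ C)))^c = {3,4,6,9,17}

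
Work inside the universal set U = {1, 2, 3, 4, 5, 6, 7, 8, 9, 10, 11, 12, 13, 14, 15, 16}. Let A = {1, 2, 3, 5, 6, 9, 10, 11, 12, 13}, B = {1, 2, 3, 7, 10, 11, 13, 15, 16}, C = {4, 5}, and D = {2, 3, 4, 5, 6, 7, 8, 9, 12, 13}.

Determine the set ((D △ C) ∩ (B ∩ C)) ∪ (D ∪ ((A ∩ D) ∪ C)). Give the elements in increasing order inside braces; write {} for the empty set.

D △ C = {2, 3, 6, 7, 8, 9, 12, 13}
B ∩ C = {}
(D △ C) ∩ (B ∩ C) = {}
A ∩ D = {2, 3, 5, 6, 9, 12, 13}
(A ∩ D) ∪ C = {2, 3, 4, 5, 6, 9, 12, 13}
D ∪ ((A ∩ D) ∪ C) = {2, 3, 4, 5, 6, 7, 8, 9, 12, 13}
((D △ C) ∩ (B ∩ C)) ∪ (D ∪ ((A ∩ D) ∪ C)) = {2, 3, 4, 5, 6, 7, 8, 9, 12, 13}

{2, 3, 4, 5, 6, 7, 8, 9, 12, 13}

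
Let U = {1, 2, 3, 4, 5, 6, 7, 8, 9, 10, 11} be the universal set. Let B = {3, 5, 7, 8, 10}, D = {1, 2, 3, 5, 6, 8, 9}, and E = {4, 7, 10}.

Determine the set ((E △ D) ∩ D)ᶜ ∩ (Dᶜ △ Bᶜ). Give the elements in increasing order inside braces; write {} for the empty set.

{7, 10}

E △ D = {1, 2, 3, 4, 5, 6, 7, 8, 9, 10}
(E △ D) ∩ D = {1, 2, 3, 5, 6, 8, 9}
((E △ D) ∩ D)ᶜ = {4, 7, 10, 11}
Dᶜ = {4, 7, 10, 11}
Bᶜ = {1, 2, 4, 6, 9, 11}
Dᶜ △ Bᶜ = {1, 2, 6, 7, 9, 10}
((E △ D) ∩ D)ᶜ ∩ (Dᶜ △ Bᶜ) = {7, 10}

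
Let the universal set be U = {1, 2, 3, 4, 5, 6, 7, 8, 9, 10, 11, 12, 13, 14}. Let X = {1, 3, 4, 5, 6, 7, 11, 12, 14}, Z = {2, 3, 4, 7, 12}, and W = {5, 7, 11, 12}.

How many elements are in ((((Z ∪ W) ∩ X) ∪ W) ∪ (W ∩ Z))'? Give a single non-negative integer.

8

Z ∪ W = {2, 3, 4, 5, 7, 11, 12}
(Z ∪ W) ∩ X = {3, 4, 5, 7, 11, 12}
((Z ∪ W) ∩ X) ∪ W = {3, 4, 5, 7, 11, 12}
W ∩ Z = {7, 12}
(((Z ∪ W) ∩ X) ∪ W) ∪ (W ∩ Z) = {3, 4, 5, 7, 11, 12}
((((Z ∪ W) ∩ X) ∪ W) ∪ (W ∩ Z))' = {1, 2, 6, 8, 9, 10, 13, 14}
|((((Z ∪ W) ∩ X) ∪ W) ∪ (W ∩ Z))'| = 8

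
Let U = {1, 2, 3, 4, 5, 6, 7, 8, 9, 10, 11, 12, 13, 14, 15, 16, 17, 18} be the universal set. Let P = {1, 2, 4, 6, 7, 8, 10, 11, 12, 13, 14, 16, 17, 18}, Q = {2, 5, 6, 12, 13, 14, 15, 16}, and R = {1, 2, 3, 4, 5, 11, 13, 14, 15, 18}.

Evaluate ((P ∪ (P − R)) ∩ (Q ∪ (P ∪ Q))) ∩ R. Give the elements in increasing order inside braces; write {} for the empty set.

{1, 2, 4, 11, 13, 14, 18}

P − R = {6, 7, 8, 10, 12, 16, 17}
P ∪ (P − R) = {1, 2, 4, 6, 7, 8, 10, 11, 12, 13, 14, 16, 17, 18}
P ∪ Q = {1, 2, 4, 5, 6, 7, 8, 10, 11, 12, 13, 14, 15, 16, 17, 18}
Q ∪ (P ∪ Q) = {1, 2, 4, 5, 6, 7, 8, 10, 11, 12, 13, 14, 15, 16, 17, 18}
(P ∪ (P − R)) ∩ (Q ∪ (P ∪ Q)) = {1, 2, 4, 6, 7, 8, 10, 11, 12, 13, 14, 16, 17, 18}
((P ∪ (P − R)) ∩ (Q ∪ (P ∪ Q))) ∩ R = {1, 2, 4, 11, 13, 14, 18}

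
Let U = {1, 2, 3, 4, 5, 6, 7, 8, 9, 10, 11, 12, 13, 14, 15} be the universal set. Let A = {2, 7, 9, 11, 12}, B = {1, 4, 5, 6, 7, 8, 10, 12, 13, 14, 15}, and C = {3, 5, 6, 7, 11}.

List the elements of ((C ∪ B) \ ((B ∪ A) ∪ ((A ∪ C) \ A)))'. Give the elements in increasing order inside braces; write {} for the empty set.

C ∪ B = {1, 3, 4, 5, 6, 7, 8, 10, 11, 12, 13, 14, 15}
B ∪ A = {1, 2, 4, 5, 6, 7, 8, 9, 10, 11, 12, 13, 14, 15}
A ∪ C = {2, 3, 5, 6, 7, 9, 11, 12}
(A ∪ C) \ A = {3, 5, 6}
(B ∪ A) ∪ ((A ∪ C) \ A) = {1, 2, 3, 4, 5, 6, 7, 8, 9, 10, 11, 12, 13, 14, 15}
(C ∪ B) \ ((B ∪ A) ∪ ((A ∪ C) \ A)) = {}
((C ∪ B) \ ((B ∪ A) ∪ ((A ∪ C) \ A)))' = {1, 2, 3, 4, 5, 6, 7, 8, 9, 10, 11, 12, 13, 14, 15}

{1, 2, 3, 4, 5, 6, 7, 8, 9, 10, 11, 12, 13, 14, 15}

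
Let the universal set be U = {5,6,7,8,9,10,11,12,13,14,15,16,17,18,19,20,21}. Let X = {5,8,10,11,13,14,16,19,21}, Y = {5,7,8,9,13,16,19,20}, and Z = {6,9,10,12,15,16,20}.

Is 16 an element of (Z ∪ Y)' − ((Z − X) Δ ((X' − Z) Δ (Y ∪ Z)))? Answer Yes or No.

No

16 ∈ Z and 16 ∈ Y, so 16 ∈ Z ∪ Y
16 ∉ (Z ∪ Y)' since 16 ∈ (Z ∪ Y)
16 ∈ Z and 16 ∈ X, so 16 ∉ Z − X
16 ∈ X, so 16 ∉ X'
16 ∉ X' and 16 ∈ Z, so 16 ∉ X' − Z
16 ∈ Y and 16 ∈ Z, so 16 ∈ Y ∪ Z
16 ∉ (X' − Z) and 16 ∈ (Y ∪ Z), so 16 ∈ (X' − Z) Δ (Y ∪ Z)
16 ∉ (Z − X) and 16 ∈ ((X' − Z) Δ (Y ∪ Z)), so 16 ∈ (Z − X) Δ ((X' − Z) Δ (Y ∪ Z))
16 ∉ (Z ∪ Y)' and 16 ∈ ((Z − X) Δ ((X' − Z) Δ (Y ∪ Z))), so 16 ∉ (Z ∪ Y)' − ((Z − X) Δ ((X' − Z) Δ (Y ∪ Z)))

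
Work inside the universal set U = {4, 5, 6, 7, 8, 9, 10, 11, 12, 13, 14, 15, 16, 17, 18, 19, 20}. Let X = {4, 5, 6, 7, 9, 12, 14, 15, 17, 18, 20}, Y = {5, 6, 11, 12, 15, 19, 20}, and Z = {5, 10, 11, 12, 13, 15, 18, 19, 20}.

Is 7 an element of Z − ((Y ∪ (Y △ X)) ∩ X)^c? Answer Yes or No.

7 ∉ Y and 7 ∈ X, so 7 ∈ Y △ X
7 ∉ Y and 7 ∈ (Y △ X), so 7 ∈ Y ∪ (Y △ X)
7 ∈ (Y ∪ (Y △ X)) and 7 ∈ X, so 7 ∈ (Y ∪ (Y △ X)) ∩ X
7 ∉ ((Y ∪ (Y △ X)) ∩ X)^c since 7 ∈ ((Y ∪ (Y △ X)) ∩ X)
7 ∉ Z and 7 ∉ ((Y ∪ (Y △ X)) ∩ X)^c, so 7 ∉ Z − ((Y ∪ (Y △ X)) ∩ X)^c

No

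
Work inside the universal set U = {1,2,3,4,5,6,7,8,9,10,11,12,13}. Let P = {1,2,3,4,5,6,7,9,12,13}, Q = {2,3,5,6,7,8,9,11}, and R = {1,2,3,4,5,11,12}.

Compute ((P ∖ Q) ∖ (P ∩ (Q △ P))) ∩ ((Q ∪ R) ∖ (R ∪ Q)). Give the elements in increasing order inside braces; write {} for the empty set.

P ∖ Q = {1,4,12,13}
Q △ P = {1,4,8,11,12,13}
P ∩ (Q △ P) = {1,4,12,13}
(P ∖ Q) ∖ (P ∩ (Q △ P)) = {}
Q ∪ R = {1,2,3,4,5,6,7,8,9,11,12}
R ∪ Q = {1,2,3,4,5,6,7,8,9,11,12}
(Q ∪ R) ∖ (R ∪ Q) = {}
((P ∖ Q) ∖ (P ∩ (Q △ P))) ∩ ((Q ∪ R) ∖ (R ∪ Q)) = {}

{}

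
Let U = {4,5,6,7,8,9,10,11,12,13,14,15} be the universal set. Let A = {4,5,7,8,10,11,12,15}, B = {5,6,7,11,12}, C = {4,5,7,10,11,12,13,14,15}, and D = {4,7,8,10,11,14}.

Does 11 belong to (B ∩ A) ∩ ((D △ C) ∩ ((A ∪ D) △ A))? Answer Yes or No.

11 ∈ B and 11 ∈ A, so 11 ∈ B ∩ A
11 ∈ D and 11 ∈ C, so 11 ∉ D △ C
11 ∈ A and 11 ∈ D, so 11 ∈ A ∪ D
11 ∈ (A ∪ D) and 11 ∈ A, so 11 ∉ (A ∪ D) △ A
11 ∉ (D △ C) and 11 ∉ ((A ∪ D) △ A), so 11 ∉ (D △ C) ∩ ((A ∪ D) △ A)
11 ∈ (B ∩ A) and 11 ∉ ((D △ C) ∩ ((A ∪ D) △ A)), so 11 ∉ (B ∩ A) ∩ ((D △ C) ∩ ((A ∪ D) △ A))

No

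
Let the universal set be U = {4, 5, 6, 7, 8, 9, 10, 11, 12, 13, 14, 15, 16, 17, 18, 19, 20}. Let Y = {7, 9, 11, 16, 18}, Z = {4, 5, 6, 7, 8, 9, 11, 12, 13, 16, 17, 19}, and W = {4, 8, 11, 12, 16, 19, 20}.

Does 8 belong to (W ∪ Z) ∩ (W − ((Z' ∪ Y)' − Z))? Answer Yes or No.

8 ∈ W and 8 ∈ Z, so 8 ∈ W ∪ Z
8 ∈ Z, so 8 ∉ Z'
8 ∉ Z' and 8 ∉ Y, so 8 ∉ Z' ∪ Y
8 ∈ (Z' ∪ Y)' since 8 ∉ (Z' ∪ Y)
8 ∈ (Z' ∪ Y)' and 8 ∈ Z, so 8 ∉ (Z' ∪ Y)' − Z
8 ∈ W and 8 ∉ ((Z' ∪ Y)' − Z), so 8 ∈ W − ((Z' ∪ Y)' − Z)
8 ∈ (W ∪ Z) and 8 ∈ (W − ((Z' ∪ Y)' − Z)), so 8 ∈ (W ∪ Z) ∩ (W − ((Z' ∪ Y)' − Z))

Yes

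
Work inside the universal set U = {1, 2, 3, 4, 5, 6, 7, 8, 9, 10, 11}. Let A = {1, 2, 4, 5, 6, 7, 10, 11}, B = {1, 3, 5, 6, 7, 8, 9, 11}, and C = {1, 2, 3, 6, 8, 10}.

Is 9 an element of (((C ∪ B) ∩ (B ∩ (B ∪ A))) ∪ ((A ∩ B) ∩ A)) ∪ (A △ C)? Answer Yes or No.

Yes

9 ∉ C and 9 ∈ B, so 9 ∈ C ∪ B
9 ∈ B and 9 ∉ A, so 9 ∈ B ∪ A
9 ∈ B and 9 ∈ (B ∪ A), so 9 ∈ B ∩ (B ∪ A)
9 ∈ (C ∪ B) and 9 ∈ (B ∩ (B ∪ A)), so 9 ∈ (C ∪ B) ∩ (B ∩ (B ∪ A))
9 ∉ A and 9 ∈ B, so 9 ∉ A ∩ B
9 ∉ (A ∩ B) and 9 ∉ A, so 9 ∉ (A ∩ B) ∩ A
9 ∈ ((C ∪ B) ∩ (B ∩ (B ∪ A))) and 9 ∉ ((A ∩ B) ∩ A), so 9 ∈ ((C ∪ B) ∩ (B ∩ (B ∪ A))) ∪ ((A ∩ B) ∩ A)
9 ∉ A and 9 ∉ C, so 9 ∉ A △ C
9 ∈ (((C ∪ B) ∩ (B ∩ (B ∪ A))) ∪ ((A ∩ B) ∩ A)) and 9 ∉ (A △ C), so 9 ∈ (((C ∪ B) ∩ (B ∩ (B ∪ A))) ∪ ((A ∩ B) ∩ A)) ∪ (A △ C)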